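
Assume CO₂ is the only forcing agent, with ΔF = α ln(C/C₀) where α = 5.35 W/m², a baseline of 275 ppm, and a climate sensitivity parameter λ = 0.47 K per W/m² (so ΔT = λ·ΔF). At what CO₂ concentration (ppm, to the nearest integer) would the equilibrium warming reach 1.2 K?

C ≈ 443 ppm

Required forcing: ΔF = ΔT/λ = 1.2/0.47 = 2.5532 W/m².
Then ln(C/275) = ΔF/5.35 = 2.5532/5.35 = 0.47723.
So C = 275 × e^0.47723 = 275 × 1.61160 = 443.19 ppm.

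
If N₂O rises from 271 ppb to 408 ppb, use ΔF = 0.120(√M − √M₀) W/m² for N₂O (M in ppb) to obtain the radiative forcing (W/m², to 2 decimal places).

ΔF = 0.45 W/m²

N₂O: 0.120 × (√408 − √271) = 0.120 × (20.1990 − 16.4621) = 0.120 × 3.7369 = 0.4484 W/m².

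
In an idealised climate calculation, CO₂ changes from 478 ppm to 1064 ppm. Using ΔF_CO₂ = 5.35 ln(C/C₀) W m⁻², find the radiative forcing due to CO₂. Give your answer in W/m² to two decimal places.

ΔF = 4.28 W/m²

CO₂ absorption bands are partially saturated, so forcing scales with the logarithm of the concentration ratio.
CO₂: 5.35 × ln(1064/478) = 5.35 × ln(2.22594) = 5.35 × 0.80018 = 4.2810 W/m².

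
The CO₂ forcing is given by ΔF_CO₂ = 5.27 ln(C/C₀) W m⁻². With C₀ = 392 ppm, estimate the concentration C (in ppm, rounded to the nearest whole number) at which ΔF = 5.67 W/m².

C ≈ 1150 ppm

Set 5.27 ln(C/392) = 5.67, so ln(C/392) = 5.67/5.27 = 1.07590.
Then C/392 = e^1.07590 = 2.93263, giving C = 392 × 2.93263 = 1149.59 ppm.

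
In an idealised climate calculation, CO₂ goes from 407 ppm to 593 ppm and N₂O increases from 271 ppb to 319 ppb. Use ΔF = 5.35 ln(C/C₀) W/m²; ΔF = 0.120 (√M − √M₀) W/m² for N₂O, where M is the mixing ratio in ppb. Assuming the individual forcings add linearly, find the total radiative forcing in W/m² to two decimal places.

CO₂: 5.35 × ln(593/407) = 5.35 × ln(1.45700) = 5.35 × 0.37638 = 2.0136 W/m².
N₂O: 0.120 × (√319 − √271) = 0.120 × (17.8606 − 16.4621) = 0.120 × 1.3985 = 0.1678 W/m².
Total ΔF = 2.0136 + 0.1678 = 2.1814 W/m².

ΔF = 2.18 W/m²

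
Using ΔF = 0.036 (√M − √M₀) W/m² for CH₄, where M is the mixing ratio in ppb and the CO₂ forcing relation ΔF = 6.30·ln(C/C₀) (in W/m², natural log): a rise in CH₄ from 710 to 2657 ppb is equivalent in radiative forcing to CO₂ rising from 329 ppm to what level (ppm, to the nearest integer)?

C ≈ 379 ppm

CH₄ forcing: 0.036 × (√2657 − √710) = 0.036 × (51.5461 − 26.6458) = 0.036 × 24.9003 = 0.89641 W/m².
Set 6.30 ln(C/329) = 0.89641: ln(C/329) = 0.89641/6.30 = 0.14229, so C = 329 × e^0.14229 = 329 × 1.15291 = 379.31 ppm.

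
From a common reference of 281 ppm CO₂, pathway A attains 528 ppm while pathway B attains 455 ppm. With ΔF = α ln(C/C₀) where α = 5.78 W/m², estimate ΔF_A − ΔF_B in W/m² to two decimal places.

ΔF_A − ΔF_B = 0.86 W/m²

ΔF_A = 5.78 ln(528/281) = 5.78 × 0.63074 = 3.6457 W/m².
ΔF_B = 5.78 ln(455/281) = 5.78 × 0.48194 = 2.7856 W/m².
Difference: 3.6457 − 2.7856 = 0.8601 W/m².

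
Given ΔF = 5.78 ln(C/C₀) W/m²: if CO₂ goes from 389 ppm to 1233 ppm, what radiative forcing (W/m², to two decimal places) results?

ΔF = 6.67 W/m²

CO₂: 5.78 × ln(1233/389) = 5.78 × ln(3.16967) = 5.78 × 1.15363 = 6.6680 W/m².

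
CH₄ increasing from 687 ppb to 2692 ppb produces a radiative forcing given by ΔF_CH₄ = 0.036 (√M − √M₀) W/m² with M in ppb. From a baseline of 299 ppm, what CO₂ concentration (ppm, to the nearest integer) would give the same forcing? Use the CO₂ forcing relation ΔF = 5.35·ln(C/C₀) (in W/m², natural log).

CH₄ forcing: 0.036 × (√2692 − √687) = 0.036 × (51.8845 − 26.2107) = 0.036 × 25.6738 = 0.92426 W/m².
Set 5.35 ln(C/299) = 0.92426: ln(C/299) = 0.92426/5.35 = 0.17276, so C = 299 × e^0.17276 = 299 × 1.18858 = 355.39 ppm.

C ≈ 355 ppm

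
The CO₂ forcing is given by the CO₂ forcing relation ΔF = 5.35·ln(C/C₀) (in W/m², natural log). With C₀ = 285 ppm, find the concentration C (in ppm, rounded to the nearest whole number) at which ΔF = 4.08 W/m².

C ≈ 611 ppm

Set 5.35 ln(C/285) = 4.08, so ln(C/285) = 4.08/5.35 = 0.76262.
Then C/285 = e^0.76262 = 2.14389, giving C = 285 × 2.14389 = 611.01 ppm.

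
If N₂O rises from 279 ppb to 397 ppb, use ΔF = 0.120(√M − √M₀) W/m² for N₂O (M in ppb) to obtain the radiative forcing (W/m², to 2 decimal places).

N₂O: 0.120 × (√397 − √279) = 0.120 × (19.9249 − 16.7033) = 0.120 × 3.2216 = 0.3866 W/m².

ΔF = 0.39 W/m²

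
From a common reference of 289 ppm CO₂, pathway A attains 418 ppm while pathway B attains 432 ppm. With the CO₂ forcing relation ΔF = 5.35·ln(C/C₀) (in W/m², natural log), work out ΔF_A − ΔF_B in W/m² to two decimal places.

ΔF_A − ΔF_B = -0.18 W/m²

ΔF_A = 5.35 ln(418/289) = 5.35 × 0.36905 = 1.9744 W/m².
ΔF_B = 5.35 ln(432/289) = 5.35 × 0.40200 = 2.1507 W/m².
Difference: 1.9744 − 2.1507 = -0.1763 W/m².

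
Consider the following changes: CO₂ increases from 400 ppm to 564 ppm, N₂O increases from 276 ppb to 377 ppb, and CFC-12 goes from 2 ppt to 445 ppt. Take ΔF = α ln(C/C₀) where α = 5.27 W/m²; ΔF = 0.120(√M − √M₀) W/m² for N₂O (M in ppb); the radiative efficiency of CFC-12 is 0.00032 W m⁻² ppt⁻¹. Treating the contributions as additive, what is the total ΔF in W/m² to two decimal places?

CO₂: 5.27 × ln(564/400) = 5.27 × ln(1.41000) = 5.27 × 0.34359 = 1.8107 W/m².
N₂O: 0.120 × (√377 − √276) = 0.120 × (19.4165 − 16.6132) = 0.120 × 2.8033 = 0.3364 W/m².
CFC-12: ΔF = 0.00032 × (445 − 2) = 0.00032 × 443 = 0.1418 W/m².
Total ΔF = 1.8107 + 0.3364 + 0.1418 = 2.2889 W/m².

ΔF = 2.29 W/m²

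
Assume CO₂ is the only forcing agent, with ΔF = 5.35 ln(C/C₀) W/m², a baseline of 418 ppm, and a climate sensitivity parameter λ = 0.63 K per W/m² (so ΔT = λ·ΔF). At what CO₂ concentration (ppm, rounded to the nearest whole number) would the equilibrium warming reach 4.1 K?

C ≈ 1411 ppm

Required forcing: ΔF = ΔT/λ = 4.1/0.63 = 6.5079 W/m².
Then ln(C/418) = ΔF/5.35 = 6.5079/5.35 = 1.21643.
So C = 418 × e^1.21643 = 418 × 3.37512 = 1410.80 ppm.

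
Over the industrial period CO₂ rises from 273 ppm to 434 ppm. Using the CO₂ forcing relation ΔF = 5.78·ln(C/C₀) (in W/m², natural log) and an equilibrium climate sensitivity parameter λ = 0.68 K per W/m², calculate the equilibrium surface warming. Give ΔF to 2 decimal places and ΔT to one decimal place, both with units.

CO₂: 5.78 × ln(434/273) = 5.78 × ln(1.58974) = 5.78 × 0.46357 = 2.6794 W/m².
ΔT = λ ΔF = 0.68 × 2.68 = 1.8224 K.

ΔF = 2.68 W/m²; ΔT = 1.8 K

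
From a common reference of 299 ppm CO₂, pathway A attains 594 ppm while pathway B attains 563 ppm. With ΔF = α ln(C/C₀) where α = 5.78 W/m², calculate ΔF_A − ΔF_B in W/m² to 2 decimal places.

ΔF_A = 5.78 ln(594/299) = 5.78 × 0.68644 = 3.9676 W/m².
ΔF_B = 5.78 ln(563/299) = 5.78 × 0.63284 = 3.6578 W/m².
Difference: 3.9676 − 3.6578 = 0.3098 W/m².
(Equivalently, ΔF_A − ΔF_B = 5.78 ln(594/563) = 5.78 × 0.05360 = 0.3098 W/m².)

ΔF_A − ΔF_B = 0.31 W/m²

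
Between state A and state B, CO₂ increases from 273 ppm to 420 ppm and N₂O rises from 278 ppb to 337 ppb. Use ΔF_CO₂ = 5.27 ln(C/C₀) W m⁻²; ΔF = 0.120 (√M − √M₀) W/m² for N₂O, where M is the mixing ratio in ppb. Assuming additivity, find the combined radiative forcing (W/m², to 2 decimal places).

CO₂: 5.27 × ln(420/273) = 5.27 × ln(1.53846) = 5.27 × 0.43078 = 2.2702 W/m².
N₂O: 0.120 × (√337 − √278) = 0.120 × (18.3576 − 16.6733) = 0.120 × 1.6843 = 0.2021 W/m².
Total ΔF = 2.2702 + 0.2021 = 2.4723 W/m².

ΔF = 2.47 W/m²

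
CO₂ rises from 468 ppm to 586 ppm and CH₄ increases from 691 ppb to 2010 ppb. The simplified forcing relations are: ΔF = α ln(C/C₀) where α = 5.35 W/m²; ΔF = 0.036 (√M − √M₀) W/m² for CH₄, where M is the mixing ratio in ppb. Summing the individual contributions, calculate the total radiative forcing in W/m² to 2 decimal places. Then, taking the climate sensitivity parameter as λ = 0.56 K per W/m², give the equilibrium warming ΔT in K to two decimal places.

ΔF = 1.87 W/m²; ΔT = 1.05 K

CO₂: 5.35 × ln(586/468) = 5.35 × ln(1.25214) = 5.35 × 0.22485 = 1.2029 W/m².
CH₄: 0.036 × (√2010 − √691) = 0.036 × (44.8330 − 26.2869) = 0.036 × 18.5461 = 0.6677 W/m².
Total ΔF = 1.2029 + 0.6677 = 1.8706 W/m².
ΔT = λ ΔF = 0.56 × 1.87 = 1.0472 K.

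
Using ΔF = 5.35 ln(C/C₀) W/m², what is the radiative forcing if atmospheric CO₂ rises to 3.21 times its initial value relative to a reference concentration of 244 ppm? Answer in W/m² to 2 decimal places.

ΔF = 6.24 W/m²

Because the forcing depends only on the ratio C/C₀, the initial concentration does not enter.
ΔF = 5.35 × ln(3.21) = 5.35 × 1.16627 = 6.2395 W/m².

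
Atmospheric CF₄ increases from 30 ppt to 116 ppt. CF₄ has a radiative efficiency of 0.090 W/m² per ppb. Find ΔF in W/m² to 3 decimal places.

CF₄: Δ = 116 − 30 = 86 ppt = 0.086 ppb; ΔF = 0.090 × 0.086 = 0.0077 W/m².

ΔF = 0.008 W/m²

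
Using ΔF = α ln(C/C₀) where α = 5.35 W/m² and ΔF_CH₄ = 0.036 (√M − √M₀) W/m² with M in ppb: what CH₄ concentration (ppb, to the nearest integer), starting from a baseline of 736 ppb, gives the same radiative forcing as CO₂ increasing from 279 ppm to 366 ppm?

CO₂ forcing: 5.35 × ln(366/279) = 5.35 × 0.271422 = 1.45211 W/m².
Set 0.036(√M − √736) = 1.45211: √M = 1.45211/0.036 + √736 = 40.3364 + 27.1293 = 67.4657.
M = (67.4657)² = 4551.62 ppb.

M ≈ 4552 ppb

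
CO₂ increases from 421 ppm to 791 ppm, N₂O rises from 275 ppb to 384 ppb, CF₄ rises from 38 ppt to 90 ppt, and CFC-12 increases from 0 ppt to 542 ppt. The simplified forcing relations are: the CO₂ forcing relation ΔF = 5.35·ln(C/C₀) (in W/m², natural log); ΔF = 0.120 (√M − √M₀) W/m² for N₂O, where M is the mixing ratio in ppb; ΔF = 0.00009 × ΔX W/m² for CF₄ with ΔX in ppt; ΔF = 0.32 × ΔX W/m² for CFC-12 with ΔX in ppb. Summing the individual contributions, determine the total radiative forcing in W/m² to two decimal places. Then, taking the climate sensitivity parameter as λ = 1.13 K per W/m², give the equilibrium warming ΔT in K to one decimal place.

CO₂: 5.35 × ln(791/421) = 5.35 × ln(1.87886) = 5.35 × 0.63067 = 3.3741 W/m².
N₂O: 0.120 × (√384 − √275) = 0.120 × (19.5959 − 16.5831) = 0.120 × 3.0128 = 0.3615 W/m².
CF₄: ΔF = 0.00009 × (90 − 38) = 0.00009 × 52 = 0.0047 W/m².
CFC-12: Δ = 542 − 0 = 542 ppt = 0.542 ppb; ΔF = 0.32 × 0.542 = 0.1734 W/m².
Total ΔF = 3.3741 + 0.3615 + 0.0047 + 0.1734 = 3.9137 W/m².
ΔT = λ ΔF = 1.13 × 3.91 = 4.4183 K.

ΔF = 3.91 W/m²; ΔT = 4.4 K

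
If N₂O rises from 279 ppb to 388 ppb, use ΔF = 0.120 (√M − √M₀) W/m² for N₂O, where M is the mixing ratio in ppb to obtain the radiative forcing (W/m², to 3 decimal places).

N₂O: 0.120 × (√388 − √279) = 0.120 × (19.6977 − 16.7033) = 0.120 × 2.9944 = 0.3593 W/m².

ΔF = 0.359 W/m²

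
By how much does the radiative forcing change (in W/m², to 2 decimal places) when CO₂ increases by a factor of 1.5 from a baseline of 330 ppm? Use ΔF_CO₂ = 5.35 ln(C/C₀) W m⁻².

Because the forcing depends only on the ratio C/C₀, the initial concentration does not enter.
ΔF = 5.35 × ln(1.5) = 5.35 × 0.40547 = 2.1693 W/m².

ΔF = 2.17 W/m²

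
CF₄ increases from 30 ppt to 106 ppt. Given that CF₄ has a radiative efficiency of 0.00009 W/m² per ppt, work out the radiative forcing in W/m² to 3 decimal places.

CF₄: ΔF = 0.00009 × (106 − 30) = 0.00009 × 76 = 0.0068 W/m².

ΔF = 0.007 W/m²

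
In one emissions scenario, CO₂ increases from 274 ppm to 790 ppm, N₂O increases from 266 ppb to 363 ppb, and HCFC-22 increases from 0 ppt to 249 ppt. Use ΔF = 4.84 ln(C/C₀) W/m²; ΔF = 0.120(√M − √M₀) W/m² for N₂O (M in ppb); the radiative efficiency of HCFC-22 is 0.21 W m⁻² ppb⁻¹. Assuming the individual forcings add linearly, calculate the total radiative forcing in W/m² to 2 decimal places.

ΔF = 5.51 W/m²

CO₂: 4.84 × ln(790/274) = 4.84 × ln(2.88321) = 4.84 × 1.05890 = 5.1251 W/m².
N₂O: 0.120 × (√363 − √266) = 0.120 × (19.0526 − 16.3095) = 0.120 × 2.7431 = 0.3292 W/m².
HCFC-22: Δ = 249 − 0 = 249 ppt = 0.249 ppb; ΔF = 0.21 × 0.249 = 0.0523 W/m².
Total ΔF = 5.1251 + 0.3292 + 0.0523 = 5.5066 W/m².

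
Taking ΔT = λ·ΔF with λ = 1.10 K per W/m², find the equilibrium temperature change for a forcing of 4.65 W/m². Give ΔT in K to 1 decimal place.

ΔT = 5.1 K

ΔT = λ ΔF = 1.10 × 4.65 = 5.1150 K.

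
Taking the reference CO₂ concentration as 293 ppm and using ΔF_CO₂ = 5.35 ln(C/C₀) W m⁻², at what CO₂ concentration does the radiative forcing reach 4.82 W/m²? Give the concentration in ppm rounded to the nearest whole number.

C ≈ 721 ppm

Set 5.35 ln(C/293) = 4.82, so ln(C/293) = 4.82/5.35 = 0.90093.
Then C/293 = e^0.90093 = 2.46189, giving C = 293 × 2.46189 = 721.33 ppm.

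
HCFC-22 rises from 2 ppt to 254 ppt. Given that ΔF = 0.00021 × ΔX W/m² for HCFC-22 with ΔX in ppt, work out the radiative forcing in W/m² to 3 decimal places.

HCFC-22: ΔF = 0.00021 × (254 − 2) = 0.00021 × 252 = 0.0529 W/m².

ΔF = 0.053 W/m²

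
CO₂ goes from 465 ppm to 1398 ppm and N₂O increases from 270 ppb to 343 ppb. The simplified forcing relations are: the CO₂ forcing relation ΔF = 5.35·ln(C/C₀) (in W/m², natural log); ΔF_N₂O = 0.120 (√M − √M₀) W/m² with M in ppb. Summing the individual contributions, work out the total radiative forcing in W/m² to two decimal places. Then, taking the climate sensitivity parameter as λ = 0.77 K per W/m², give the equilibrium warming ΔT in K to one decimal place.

CO₂: 5.35 × ln(1398/465) = 5.35 × ln(3.00645) = 5.35 × 1.10076 = 5.8891 W/m².
N₂O: 0.120 × (√343 − √270) = 0.120 × (18.5203 − 16.4317) = 0.120 × 2.0886 = 0.2506 W/m².
Total ΔF = 5.8891 + 0.2506 = 6.1397 W/m².
ΔT = λ ΔF = 0.77 × 6.14 = 4.7278 K.

ΔF = 6.14 W/m²; ΔT = 4.7 K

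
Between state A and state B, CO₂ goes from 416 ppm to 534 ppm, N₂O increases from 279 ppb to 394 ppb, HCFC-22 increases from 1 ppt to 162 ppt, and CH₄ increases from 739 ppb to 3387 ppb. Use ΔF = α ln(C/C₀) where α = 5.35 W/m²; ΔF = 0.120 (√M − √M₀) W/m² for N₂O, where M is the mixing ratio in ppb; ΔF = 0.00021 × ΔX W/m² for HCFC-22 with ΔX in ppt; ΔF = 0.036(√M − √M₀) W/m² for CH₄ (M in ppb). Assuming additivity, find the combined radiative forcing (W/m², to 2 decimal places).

ΔF = 2.86 W/m²

CO₂: 5.35 × ln(534/416) = 5.35 × ln(1.28365) = 5.35 × 0.24971 = 1.3359 W/m².
N₂O: 0.120 × (√394 − √279) = 0.120 × (19.8494 − 16.7033) = 0.120 × 3.1461 = 0.3775 W/m².
HCFC-22: ΔF = 0.00021 × (162 − 1) = 0.00021 × 161 = 0.0338 W/m².
CH₄: 0.036 × (√3387 − √739) = 0.036 × (58.1979 − 27.1846) = 0.036 × 31.0133 = 1.1165 W/m².
Total ΔF = 1.3359 + 0.3775 + 0.0338 + 1.1165 = 2.8637 W/m².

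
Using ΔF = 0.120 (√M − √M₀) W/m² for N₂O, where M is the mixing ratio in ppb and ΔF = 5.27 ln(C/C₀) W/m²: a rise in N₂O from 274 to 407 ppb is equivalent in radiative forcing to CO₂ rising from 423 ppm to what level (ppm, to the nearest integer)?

C ≈ 459 ppm

N₂O forcing: 0.120 × (√407 − √274) = 0.120 × (20.1742 − 16.5529) = 0.120 × 3.6213 = 0.43456 W/m².
Set 5.27 ln(C/423) = 0.43456: ln(C/423) = 0.43456/5.27 = 0.08246, so C = 423 × e^0.08246 = 423 × 1.08596 = 459.36 ppm.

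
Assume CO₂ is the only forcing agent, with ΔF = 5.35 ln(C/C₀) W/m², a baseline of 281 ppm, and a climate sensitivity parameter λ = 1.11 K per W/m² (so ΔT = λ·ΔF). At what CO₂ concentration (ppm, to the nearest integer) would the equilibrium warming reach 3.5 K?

C ≈ 507 ppm

Required forcing: ΔF = ΔT/λ = 3.5/1.11 = 3.1532 W/m².
Then ln(C/281) = ΔF/5.35 = 3.1532/5.35 = 0.58938.
So C = 281 × e^0.58938 = 281 × 1.80287 = 506.61 ppm.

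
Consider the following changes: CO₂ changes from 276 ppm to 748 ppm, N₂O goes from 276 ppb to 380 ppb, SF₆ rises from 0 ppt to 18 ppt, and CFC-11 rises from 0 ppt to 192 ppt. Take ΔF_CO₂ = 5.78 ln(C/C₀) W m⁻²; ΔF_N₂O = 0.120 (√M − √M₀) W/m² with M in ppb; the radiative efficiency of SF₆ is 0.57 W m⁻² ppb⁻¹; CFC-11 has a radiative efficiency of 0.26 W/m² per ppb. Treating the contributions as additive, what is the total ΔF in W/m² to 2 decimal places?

CO₂: 5.78 × ln(748/276) = 5.78 × ln(2.71014) = 5.78 × 0.99700 = 5.7627 W/m².
N₂O: 0.120 × (√380 − √276) = 0.120 × (19.4936 − 16.6132) = 0.120 × 2.8804 = 0.3456 W/m².
SF₆: Δ = 18 − 0 = 18 ppt = 0.018 ppb; ΔF = 0.57 × 0.018 = 0.0103 W/m².
CFC-11: Δ = 192 − 0 = 192 ppt = 0.192 ppb; ΔF = 0.26 × 0.192 = 0.0499 W/m².
Total ΔF = 5.7627 + 0.3456 + 0.0103 + 0.0499 = 6.1685 W/m².

ΔF = 6.17 W/m²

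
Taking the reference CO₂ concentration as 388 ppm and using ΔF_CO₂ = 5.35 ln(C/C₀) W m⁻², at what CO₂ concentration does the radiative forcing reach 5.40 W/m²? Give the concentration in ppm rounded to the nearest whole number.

Set 5.35 ln(C/388) = 5.40, so ln(C/388) = 5.40/5.35 = 1.00935.
Then C/388 = e^1.00935 = 2.74382, giving C = 388 × 2.74382 = 1064.60 ppm.

C ≈ 1065 ppm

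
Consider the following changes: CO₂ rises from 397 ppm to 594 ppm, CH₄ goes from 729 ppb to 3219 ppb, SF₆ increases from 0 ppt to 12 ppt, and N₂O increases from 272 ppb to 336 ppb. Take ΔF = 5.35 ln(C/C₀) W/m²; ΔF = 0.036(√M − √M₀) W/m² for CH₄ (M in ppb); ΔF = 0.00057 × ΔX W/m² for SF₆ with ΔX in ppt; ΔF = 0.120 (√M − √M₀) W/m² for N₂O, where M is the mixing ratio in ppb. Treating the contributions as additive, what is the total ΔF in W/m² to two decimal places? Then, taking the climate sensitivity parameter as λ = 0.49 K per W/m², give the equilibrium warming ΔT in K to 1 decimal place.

ΔF = 3.45 W/m²; ΔT = 1.7 K

CO₂: 5.35 × ln(594/397) = 5.35 × ln(1.49622) = 5.35 × 0.40294 = 2.1557 W/m².
CH₄: 0.036 × (√3219 − √729) = 0.036 × (56.7362 − 27.0000) = 0.036 × 29.7362 = 1.0705 W/m².
SF₆: ΔF = 0.00057 × (12 − 0) = 0.00057 × 12 = 0.0068 W/m².
N₂O: 0.120 × (√336 − √272) = 0.120 × (18.3303 − 16.4924) = 0.120 × 1.8379 = 0.2205 W/m².
Total ΔF = 2.1557 + 1.0705 + 0.0068 + 0.2205 = 3.4535 W/m².
ΔT = λ ΔF = 0.49 × 3.45 = 1.6905 K.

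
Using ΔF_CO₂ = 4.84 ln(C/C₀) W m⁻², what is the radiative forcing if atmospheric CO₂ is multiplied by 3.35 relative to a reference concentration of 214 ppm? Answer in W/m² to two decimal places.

Because the forcing depends only on the ratio C/C₀, the initial concentration does not enter.
ΔF = 4.84 × ln(3.35) = 4.84 × 1.20896 = 5.8514 W/m².

ΔF = 5.85 W/m²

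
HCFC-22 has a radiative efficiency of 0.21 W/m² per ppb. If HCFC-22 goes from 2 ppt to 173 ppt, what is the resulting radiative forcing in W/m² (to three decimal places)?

ΔF = 0.036 W/m²

HCFC-22: Δ = 173 − 2 = 171 ppt = 0.171 ppb; ΔF = 0.21 × 0.171 = 0.0359 W/m².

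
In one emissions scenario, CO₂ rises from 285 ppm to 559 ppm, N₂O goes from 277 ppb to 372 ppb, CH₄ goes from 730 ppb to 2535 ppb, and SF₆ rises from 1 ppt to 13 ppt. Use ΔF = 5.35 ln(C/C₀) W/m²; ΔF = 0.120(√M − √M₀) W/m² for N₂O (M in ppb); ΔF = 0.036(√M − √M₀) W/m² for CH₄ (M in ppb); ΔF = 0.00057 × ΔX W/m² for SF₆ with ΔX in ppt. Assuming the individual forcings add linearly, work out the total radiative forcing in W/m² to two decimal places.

CO₂: 5.35 × ln(559/285) = 5.35 × ln(1.96140) = 5.35 × 0.67366 = 3.6041 W/m².
N₂O: 0.120 × (√372 − √277) = 0.120 × (19.2873 − 16.6433) = 0.120 × 2.6440 = 0.3173 W/m².
CH₄: 0.036 × (√2535 − √730) = 0.036 × (50.3488 − 27.0185) = 0.036 × 23.3303 = 0.8399 W/m².
SF₆: ΔF = 0.00057 × (13 − 1) = 0.00057 × 12 = 0.0068 W/m².
Total ΔF = 3.6041 + 0.3173 + 0.8399 + 0.0068 = 4.7681 W/m².

ΔF = 4.77 W/m²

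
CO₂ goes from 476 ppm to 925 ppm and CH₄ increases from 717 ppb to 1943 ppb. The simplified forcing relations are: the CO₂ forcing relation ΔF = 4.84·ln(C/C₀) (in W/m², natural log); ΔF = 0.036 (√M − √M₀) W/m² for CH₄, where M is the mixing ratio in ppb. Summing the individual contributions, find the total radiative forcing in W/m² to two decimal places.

CO₂: 4.84 × ln(925/476) = 4.84 × ln(1.94328) = 4.84 × 0.66438 = 3.2156 W/m².
CH₄: 0.036 × (√1943 − √717) = 0.036 × (44.0795 − 26.7769) = 0.036 × 17.3026 = 0.6229 W/m².
Total ΔF = 3.2156 + 0.6229 = 3.8385 W/m².

ΔF = 3.84 W/m²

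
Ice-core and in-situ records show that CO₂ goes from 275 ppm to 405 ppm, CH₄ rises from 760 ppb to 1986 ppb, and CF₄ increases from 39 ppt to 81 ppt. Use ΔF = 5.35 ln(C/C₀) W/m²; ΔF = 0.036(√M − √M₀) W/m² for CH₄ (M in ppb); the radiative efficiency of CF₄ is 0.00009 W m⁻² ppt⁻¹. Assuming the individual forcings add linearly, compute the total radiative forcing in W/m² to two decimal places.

ΔF = 2.69 W/m²

CO₂: 5.35 × ln(405/275) = 5.35 × ln(1.47273) = 5.35 × 0.38712 = 2.0711 W/m².
CH₄: 0.036 × (√1986 − √760) = 0.036 × (44.5646 − 27.5681) = 0.036 × 16.9965 = 0.6119 W/m².
CF₄: ΔF = 0.00009 × (81 − 39) = 0.00009 × 42 = 0.0038 W/m².
Total ΔF = 2.0711 + 0.6119 + 0.0038 = 2.6868 W/m².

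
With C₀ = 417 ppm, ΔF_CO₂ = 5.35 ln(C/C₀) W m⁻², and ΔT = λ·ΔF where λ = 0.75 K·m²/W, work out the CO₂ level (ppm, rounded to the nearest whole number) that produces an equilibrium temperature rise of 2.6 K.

Required forcing: ΔF = ΔT/λ = 2.6/0.75 = 3.4667 W/m².
Then ln(C/417) = ΔF/5.35 = 3.4667/5.35 = 0.64798.
So C = 417 × e^0.64798 = 417 × 1.91168 = 797.17 ppm.

C ≈ 797 ppm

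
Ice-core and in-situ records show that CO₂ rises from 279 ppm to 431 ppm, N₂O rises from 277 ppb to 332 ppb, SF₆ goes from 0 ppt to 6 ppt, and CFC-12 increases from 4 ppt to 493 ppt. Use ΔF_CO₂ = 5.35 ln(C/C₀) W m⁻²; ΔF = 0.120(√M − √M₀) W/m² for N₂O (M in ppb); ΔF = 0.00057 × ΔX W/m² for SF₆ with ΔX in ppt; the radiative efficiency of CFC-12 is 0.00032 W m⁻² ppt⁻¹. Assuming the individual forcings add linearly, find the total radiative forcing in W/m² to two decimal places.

CO₂: 5.35 × ln(431/279) = 5.35 × ln(1.54480) = 5.35 × 0.43489 = 2.3267 W/m².
N₂O: 0.120 × (√332 − √277) = 0.120 × (18.2209 − 16.6433) = 0.120 × 1.5776 = 0.1893 W/m².
SF₆: ΔF = 0.00057 × (6 − 0) = 0.00057 × 6 = 0.0034 W/m².
CFC-12: ΔF = 0.00032 × (493 − 4) = 0.00032 × 489 = 0.1565 W/m².
Total ΔF = 2.3267 + 0.1893 + 0.0034 + 0.1565 = 2.6759 W/m².

ΔF = 2.68 W/m²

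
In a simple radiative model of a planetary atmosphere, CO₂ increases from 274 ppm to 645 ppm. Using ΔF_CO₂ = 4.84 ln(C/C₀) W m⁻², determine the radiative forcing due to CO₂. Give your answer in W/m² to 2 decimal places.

ΔF = 4.14 W/m²

CO₂: 4.84 × ln(645/274) = 4.84 × ln(2.35401) = 4.84 × 0.85612 = 4.1436 W/m².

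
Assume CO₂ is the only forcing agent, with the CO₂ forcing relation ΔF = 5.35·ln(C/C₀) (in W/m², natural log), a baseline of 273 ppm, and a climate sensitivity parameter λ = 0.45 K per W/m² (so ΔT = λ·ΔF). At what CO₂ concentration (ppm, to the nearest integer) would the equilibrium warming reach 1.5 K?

C ≈ 509 ppm

Required forcing: ΔF = ΔT/λ = 1.5/0.45 = 3.3333 W/m².
Then ln(C/273) = ΔF/5.35 = 3.3333/5.35 = 0.62305.
So C = 273 × e^0.62305 = 273 × 1.86461 = 509.04 ppm.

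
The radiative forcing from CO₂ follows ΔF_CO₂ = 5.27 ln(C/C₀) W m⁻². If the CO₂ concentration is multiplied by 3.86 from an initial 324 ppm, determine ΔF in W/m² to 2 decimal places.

ΔF = 7.12 W/m²

ΔF = 5.27 × ln(3.86) = 5.27 × 1.35067 = 7.1180 W/m².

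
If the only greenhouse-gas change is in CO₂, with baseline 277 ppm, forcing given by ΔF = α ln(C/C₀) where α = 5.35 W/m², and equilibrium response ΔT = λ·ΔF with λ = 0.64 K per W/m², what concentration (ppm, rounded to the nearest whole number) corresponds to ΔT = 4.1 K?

C ≈ 917 ppm

Required forcing: ΔF = ΔT/λ = 4.1/0.64 = 6.4063 W/m².
Then ln(C/277) = ΔF/5.35 = 6.4063/5.35 = 1.19744.
So C = 277 × e^1.19744 = 277 × 3.31163 = 917.32 ppm.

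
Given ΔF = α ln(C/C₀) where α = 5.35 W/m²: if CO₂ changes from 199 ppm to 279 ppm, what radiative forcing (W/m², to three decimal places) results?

CO₂ absorption bands are partially saturated, so forcing scales with the logarithm of the concentration ratio.
CO₂: 5.35 × ln(279/199) = 5.35 × ln(1.40201) = 5.35 × 0.33791 = 1.8078 W/m².

ΔF = 1.808 W/m²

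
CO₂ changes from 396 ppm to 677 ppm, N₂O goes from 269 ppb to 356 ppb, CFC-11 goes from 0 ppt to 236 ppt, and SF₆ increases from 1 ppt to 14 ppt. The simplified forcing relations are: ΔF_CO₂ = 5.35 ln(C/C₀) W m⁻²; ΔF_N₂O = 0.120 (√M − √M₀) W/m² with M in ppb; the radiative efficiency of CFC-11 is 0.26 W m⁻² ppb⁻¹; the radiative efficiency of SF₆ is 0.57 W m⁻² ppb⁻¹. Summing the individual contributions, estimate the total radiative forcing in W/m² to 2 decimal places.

ΔF = 3.23 W/m²

CO₂: 5.35 × ln(677/396) = 5.35 × ln(1.70960) = 5.35 × 0.53626 = 2.8690 W/m².
N₂O: 0.120 × (√356 − √269) = 0.120 × (18.8680 − 16.4012) = 0.120 × 2.4668 = 0.2960 W/m².
CFC-11: Δ = 236 − 0 = 236 ppt = 0.236 ppb; ΔF = 0.26 × 0.236 = 0.0614 W/m².
SF₆: Δ = 14 − 1 = 13 ppt = 0.013 ppb; ΔF = 0.57 × 0.013 = 0.0074 W/m².
Total ΔF = 2.8690 + 0.2960 + 0.0614 + 0.0074 = 3.2338 W/m².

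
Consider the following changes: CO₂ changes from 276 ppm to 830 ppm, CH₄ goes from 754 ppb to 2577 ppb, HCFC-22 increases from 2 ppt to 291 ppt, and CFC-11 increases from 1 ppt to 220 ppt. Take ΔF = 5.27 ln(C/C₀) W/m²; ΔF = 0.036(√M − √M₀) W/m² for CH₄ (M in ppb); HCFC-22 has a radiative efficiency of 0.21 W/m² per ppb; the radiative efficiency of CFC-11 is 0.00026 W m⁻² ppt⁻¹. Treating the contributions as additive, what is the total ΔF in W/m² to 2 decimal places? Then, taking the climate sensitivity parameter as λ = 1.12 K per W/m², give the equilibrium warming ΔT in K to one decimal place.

ΔF = 6.76 W/m²; ΔT = 7.6 K

CO₂: 5.27 × ln(830/276) = 5.27 × ln(3.00725) = 5.27 × 1.10103 = 5.8024 W/m².
CH₄: 0.036 × (√2577 − √754) = 0.036 × (50.7642 − 27.4591) = 0.036 × 23.3051 = 0.8390 W/m².
HCFC-22: Δ = 291 − 2 = 289 ppt = 0.289 ppb; ΔF = 0.21 × 0.289 = 0.0607 W/m².
CFC-11: ΔF = 0.00026 × (220 − 1) = 0.00026 × 219 = 0.0569 W/m².
Total ΔF = 5.8024 + 0.8390 + 0.0607 + 0.0569 = 6.7590 W/m².
ΔT = λ ΔF = 1.12 × 6.76 = 7.5712 K.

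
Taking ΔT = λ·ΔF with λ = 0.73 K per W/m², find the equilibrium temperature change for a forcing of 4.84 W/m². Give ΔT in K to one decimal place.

ΔT = λ ΔF = 0.73 × 4.84 = 3.5332 K.

ΔT = 3.5 K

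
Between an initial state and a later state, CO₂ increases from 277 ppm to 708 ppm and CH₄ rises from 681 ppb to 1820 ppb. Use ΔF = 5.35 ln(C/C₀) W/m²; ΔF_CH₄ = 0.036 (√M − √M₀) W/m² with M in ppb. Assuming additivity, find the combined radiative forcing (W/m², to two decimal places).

ΔF = 5.62 W/m²

CO₂: 5.35 × ln(708/277) = 5.35 × ln(2.55596) = 5.35 × 0.93843 = 5.0206 W/m².
CH₄: 0.036 × (√1820 − √681) = 0.036 × (42.6615 − 26.0960) = 0.036 × 16.5655 = 0.5964 W/m².
Total ΔF = 5.0206 + 0.5964 = 5.6170 W/m².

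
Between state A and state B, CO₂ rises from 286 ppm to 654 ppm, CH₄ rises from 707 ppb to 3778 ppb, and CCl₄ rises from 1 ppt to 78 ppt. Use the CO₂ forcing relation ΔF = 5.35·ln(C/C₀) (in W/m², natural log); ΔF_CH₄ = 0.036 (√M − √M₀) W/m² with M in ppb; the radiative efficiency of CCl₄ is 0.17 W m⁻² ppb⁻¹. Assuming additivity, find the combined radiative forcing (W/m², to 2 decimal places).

ΔF = 5.69 W/m²

CO₂: 5.35 × ln(654/286) = 5.35 × ln(2.28671) = 5.35 × 0.82711 = 4.4250 W/m².
CH₄: 0.036 × (√3778 − √707) = 0.036 × (61.4654 − 26.5895) = 0.036 × 34.8759 = 1.2555 W/m².
CCl₄: Δ = 78 − 1 = 77 ppt = 0.077 ppb; ΔF = 0.17 × 0.077 = 0.0131 W/m².
Total ΔF = 4.4250 + 1.2555 + 0.0131 = 5.6936 W/m².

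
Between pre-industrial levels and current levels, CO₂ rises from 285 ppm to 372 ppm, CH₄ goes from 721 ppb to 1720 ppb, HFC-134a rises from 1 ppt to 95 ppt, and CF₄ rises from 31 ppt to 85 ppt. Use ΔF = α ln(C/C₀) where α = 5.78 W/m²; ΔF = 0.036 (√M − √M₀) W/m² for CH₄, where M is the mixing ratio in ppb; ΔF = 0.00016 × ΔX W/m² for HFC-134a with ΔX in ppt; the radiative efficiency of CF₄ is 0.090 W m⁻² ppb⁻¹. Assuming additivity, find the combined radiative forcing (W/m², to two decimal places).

ΔF = 2.09 W/m²

CO₂: 5.78 × ln(372/285) = 5.78 × ln(1.30526) = 5.78 × 0.26640 = 1.5398 W/m².
CH₄: 0.036 × (√1720 − √721) = 0.036 × (41.4729 − 26.8514) = 0.036 × 14.6215 = 0.5264 W/m².
HFC-134a: ΔF = 0.00016 × (95 − 1) = 0.00016 × 94 = 0.0150 W/m².
CF₄: Δ = 85 − 31 = 54 ppt = 0.054 ppb; ΔF = 0.090 × 0.054 = 0.0049 W/m².
Total ΔF = 1.5398 + 0.5264 + 0.0150 + 0.0049 = 2.0861 W/m².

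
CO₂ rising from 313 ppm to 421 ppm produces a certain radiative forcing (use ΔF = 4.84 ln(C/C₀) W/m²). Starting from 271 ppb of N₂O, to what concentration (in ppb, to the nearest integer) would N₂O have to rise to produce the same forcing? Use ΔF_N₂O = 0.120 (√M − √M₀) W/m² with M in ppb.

M ≈ 808 ppb

CO₂ forcing: 4.84 × ln(421/313) = 4.84 × 0.296430 = 1.43472 W/m².
Set 0.120(√M − √271) = 1.43472: √M = 1.43472/0.120 + √271 = 11.9560 + 16.4621 = 28.4181.
M = (28.4181)² = 807.59 ppb.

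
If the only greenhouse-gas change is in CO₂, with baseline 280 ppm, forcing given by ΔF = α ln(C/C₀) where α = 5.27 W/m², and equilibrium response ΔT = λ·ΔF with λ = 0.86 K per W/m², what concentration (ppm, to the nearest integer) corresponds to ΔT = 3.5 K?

C ≈ 606 ppm

Required forcing: ΔF = ΔT/λ = 3.5/0.86 = 4.0698 W/m².
Then ln(C/280) = ΔF/5.27 = 4.0698/5.27 = 0.77226.
So C = 280 × e^0.77226 = 280 × 2.16465 = 606.10 ppm.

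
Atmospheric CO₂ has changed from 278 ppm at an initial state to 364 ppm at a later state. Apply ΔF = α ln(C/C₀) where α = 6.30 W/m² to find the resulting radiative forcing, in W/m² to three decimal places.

CO₂: 6.30 × ln(364/278) = 6.30 × ln(1.30935) = 6.30 × 0.26953 = 1.6980 W/m².

ΔF = 1.698 W/m²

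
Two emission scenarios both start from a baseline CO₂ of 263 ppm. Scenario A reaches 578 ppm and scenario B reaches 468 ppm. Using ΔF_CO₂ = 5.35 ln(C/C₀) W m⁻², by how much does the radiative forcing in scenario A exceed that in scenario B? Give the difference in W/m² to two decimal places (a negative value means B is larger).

ΔF_A − ΔF_B = 1.13 W/m²

ΔF_A = 5.35 ln(578/263) = 5.35 × 0.78742 = 4.2127 W/m².
ΔF_B = 5.35 ln(468/263) = 5.35 × 0.57631 = 3.0833 W/m².
Difference: 4.2127 − 3.0833 = 1.1294 W/m².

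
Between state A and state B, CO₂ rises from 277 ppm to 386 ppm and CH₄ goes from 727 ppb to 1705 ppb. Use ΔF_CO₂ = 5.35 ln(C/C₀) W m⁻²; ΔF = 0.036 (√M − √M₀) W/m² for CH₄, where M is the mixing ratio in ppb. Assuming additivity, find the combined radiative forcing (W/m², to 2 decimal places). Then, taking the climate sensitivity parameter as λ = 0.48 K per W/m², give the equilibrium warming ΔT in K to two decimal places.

CO₂: 5.35 × ln(386/277) = 5.35 × ln(1.39350) = 5.35 × 0.33182 = 1.7752 W/m².
CH₄: 0.036 × (√1705 − √727) = 0.036 × (41.2916 − 26.9629) = 0.036 × 14.3287 = 0.5158 W/m².
Total ΔF = 1.7752 + 0.5158 = 2.2910 W/m².
ΔT = λ ΔF = 0.48 × 2.29 = 1.0992 K.

ΔF = 2.29 W/m²; ΔT = 1.10 K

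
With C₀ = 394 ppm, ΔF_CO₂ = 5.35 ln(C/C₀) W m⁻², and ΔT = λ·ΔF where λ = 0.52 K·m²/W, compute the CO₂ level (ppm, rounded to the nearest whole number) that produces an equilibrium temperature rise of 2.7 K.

Required forcing: ΔF = ΔT/λ = 2.7/0.52 = 5.1923 W/m².
Then ln(C/394) = ΔF/5.35 = 5.1923/5.35 = 0.97052.
So C = 394 × e^0.97052 = 394 × 2.63932 = 1039.89 ppm.

C ≈ 1040 ppm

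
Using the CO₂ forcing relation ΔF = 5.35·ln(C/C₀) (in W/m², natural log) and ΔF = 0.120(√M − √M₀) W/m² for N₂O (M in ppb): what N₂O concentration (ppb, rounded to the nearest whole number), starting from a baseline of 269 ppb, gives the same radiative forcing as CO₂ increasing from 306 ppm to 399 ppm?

CO₂ forcing: 5.35 × ln(399/306) = 5.35 × 0.265376 = 1.41976 W/m².
Set 0.120(√M − √269) = 1.41976: √M = 1.41976/0.120 + √269 = 11.8313 + 16.4012 = 28.2325.
M = (28.2325)² = 797.07 ppb.

M ≈ 797 ppb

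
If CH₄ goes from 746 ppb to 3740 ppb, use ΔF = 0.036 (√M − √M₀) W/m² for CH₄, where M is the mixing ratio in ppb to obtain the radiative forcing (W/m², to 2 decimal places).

CH₄: 0.036 × (√3740 − √746) = 0.036 × (61.1555 − 27.3130) = 0.036 × 33.8425 = 1.2183 W/m².

ΔF = 1.22 W/m²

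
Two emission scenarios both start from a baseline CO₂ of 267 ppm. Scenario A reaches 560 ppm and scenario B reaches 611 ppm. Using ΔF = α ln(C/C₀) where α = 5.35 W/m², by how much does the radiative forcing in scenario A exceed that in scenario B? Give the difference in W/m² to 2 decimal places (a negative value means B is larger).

ΔF_A − ΔF_B = -0.47 W/m²

ΔF_A = 5.35 ln(560/267) = 5.35 × 0.74069 = 3.9627 W/m².
ΔF_B = 5.35 ln(611/267) = 5.35 × 0.82785 = 4.4290 W/m².
Difference: 3.9627 − 4.4290 = -0.4663 W/m².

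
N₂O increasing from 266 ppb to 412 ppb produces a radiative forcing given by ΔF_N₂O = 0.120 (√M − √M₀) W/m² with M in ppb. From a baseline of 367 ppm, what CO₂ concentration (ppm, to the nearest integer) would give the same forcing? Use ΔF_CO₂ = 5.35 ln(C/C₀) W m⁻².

N₂O forcing: 0.120 × (√412 − √266) = 0.120 × (20.2978 − 16.3095) = 0.120 × 3.9883 = 0.47860 W/m².
Set 5.35 ln(C/367) = 0.47860: ln(C/367) = 0.47860/5.35 = 0.08946, so C = 367 × e^0.08946 = 367 × 1.09358 = 401.34 ppm.

C ≈ 401 ppm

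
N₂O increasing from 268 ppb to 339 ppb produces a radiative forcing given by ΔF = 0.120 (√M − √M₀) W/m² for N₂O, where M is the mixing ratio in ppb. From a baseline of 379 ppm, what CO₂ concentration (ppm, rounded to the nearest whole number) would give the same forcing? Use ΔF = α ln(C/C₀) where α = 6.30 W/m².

C ≈ 394 ppm

N₂O forcing: 0.120 × (√339 − √268) = 0.120 × (18.4120 − 16.3707) = 0.120 × 2.0413 = 0.24496 W/m².
Set 6.30 ln(C/379) = 0.24496: ln(C/379) = 0.24496/6.30 = 0.03888, so C = 379 × e^0.03888 = 379 × 1.03965 = 394.03 ppm.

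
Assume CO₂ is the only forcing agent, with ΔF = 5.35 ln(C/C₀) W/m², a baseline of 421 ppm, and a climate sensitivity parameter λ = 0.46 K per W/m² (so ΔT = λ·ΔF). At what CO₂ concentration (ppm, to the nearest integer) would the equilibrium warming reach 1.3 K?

Required forcing: ΔF = ΔT/λ = 1.3/0.46 = 2.8261 W/m².
Then ln(C/421) = ΔF/5.35 = 2.8261/5.35 = 0.52824.
So C = 421 × e^0.52824 = 421 × 1.69594 = 713.99 ppm.

C ≈ 714 ppm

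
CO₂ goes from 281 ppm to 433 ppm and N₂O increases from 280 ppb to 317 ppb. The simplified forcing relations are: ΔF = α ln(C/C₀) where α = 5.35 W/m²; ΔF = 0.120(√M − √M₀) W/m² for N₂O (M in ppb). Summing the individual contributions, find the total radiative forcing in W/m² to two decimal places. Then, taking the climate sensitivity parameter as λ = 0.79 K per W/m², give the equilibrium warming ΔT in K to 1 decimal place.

ΔF = 2.44 W/m²; ΔT = 1.9 K

CO₂: 5.35 × ln(433/281) = 5.35 × ln(1.54093) = 5.35 × 0.43239 = 2.3133 W/m².
N₂O: 0.120 × (√317 − √280) = 0.120 × (17.8045 − 16.7332) = 0.120 × 1.0713 = 0.1286 W/m².
Total ΔF = 2.3133 + 0.1286 = 2.4419 W/m².
ΔT = λ ΔF = 0.79 × 2.44 = 1.9276 K.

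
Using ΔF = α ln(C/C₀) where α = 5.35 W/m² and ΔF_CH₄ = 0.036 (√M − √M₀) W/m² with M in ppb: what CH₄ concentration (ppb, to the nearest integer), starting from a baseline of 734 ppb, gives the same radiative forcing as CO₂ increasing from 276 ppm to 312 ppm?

CO₂ forcing: 5.35 × ln(312/276) = 5.35 × 0.122602 = 0.65592 W/m².
Set 0.036(√M − √734) = 0.65592: √M = 0.65592/0.036 + √734 = 18.2200 + 27.0924 = 45.3124.
M = (45.3124)² = 2053.21 ppb.

M ≈ 2053 ppb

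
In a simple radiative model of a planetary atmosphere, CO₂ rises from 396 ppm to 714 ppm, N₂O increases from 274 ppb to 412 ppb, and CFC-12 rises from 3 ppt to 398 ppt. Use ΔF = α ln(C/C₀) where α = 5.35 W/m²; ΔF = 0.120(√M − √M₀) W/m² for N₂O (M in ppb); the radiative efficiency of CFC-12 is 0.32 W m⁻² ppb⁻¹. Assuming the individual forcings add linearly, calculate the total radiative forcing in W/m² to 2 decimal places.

CO₂: 5.35 × ln(714/396) = 5.35 × ln(1.80303) = 5.35 × 0.58947 = 3.1537 W/m².
N₂O: 0.120 × (√412 − √274) = 0.120 × (20.2978 − 16.5529) = 0.120 × 3.7449 = 0.4494 W/m².
CFC-12: Δ = 398 − 3 = 395 ppt = 0.395 ppb; ΔF = 0.32 × 0.395 = 0.1264 W/m².
Total ΔF = 3.1537 + 0.4494 + 0.1264 = 3.7295 W/m².

ΔF = 3.73 W/m²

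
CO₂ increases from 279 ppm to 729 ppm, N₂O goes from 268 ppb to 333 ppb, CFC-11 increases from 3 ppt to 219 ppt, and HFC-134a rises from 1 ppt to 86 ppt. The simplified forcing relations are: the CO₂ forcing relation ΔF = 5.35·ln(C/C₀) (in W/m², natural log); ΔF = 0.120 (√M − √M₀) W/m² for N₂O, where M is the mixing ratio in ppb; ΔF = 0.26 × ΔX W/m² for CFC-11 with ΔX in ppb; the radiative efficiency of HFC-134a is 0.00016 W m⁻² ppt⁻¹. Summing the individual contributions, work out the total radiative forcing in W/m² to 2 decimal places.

ΔF = 5.43 W/m²

CO₂: 5.35 × ln(729/279) = 5.35 × ln(2.61290) = 5.35 × 0.96046 = 5.1385 W/m².
N₂O: 0.120 × (√333 − √268) = 0.120 × (18.2483 − 16.3707) = 0.120 × 1.8776 = 0.2253 W/m².
CFC-11: Δ = 219 − 3 = 216 ppt = 0.216 ppb; ΔF = 0.26 × 0.216 = 0.0562 W/m².
HFC-134a: ΔF = 0.00016 × (86 − 1) = 0.00016 × 85 = 0.0136 W/m².
Total ΔF = 5.1385 + 0.2253 + 0.0562 + 0.0136 = 5.4336 W/m².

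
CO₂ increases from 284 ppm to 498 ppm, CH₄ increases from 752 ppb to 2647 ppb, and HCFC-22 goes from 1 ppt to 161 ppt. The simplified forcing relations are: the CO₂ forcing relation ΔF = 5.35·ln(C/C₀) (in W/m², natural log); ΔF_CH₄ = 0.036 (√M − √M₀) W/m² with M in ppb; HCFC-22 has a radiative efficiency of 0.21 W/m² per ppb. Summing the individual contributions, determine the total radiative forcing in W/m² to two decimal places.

CO₂: 5.35 × ln(498/284) = 5.35 × ln(1.75352) = 5.35 × 0.56163 = 3.0047 W/m².
CH₄: 0.036 × (√2647 − √752) = 0.036 × (51.4490 − 27.4226) = 0.036 × 24.0264 = 0.8650 W/m².
HCFC-22: Δ = 161 − 1 = 160 ppt = 0.160 ppb; ΔF = 0.21 × 0.160 = 0.0336 W/m².
Total ΔF = 3.0047 + 0.8650 + 0.0336 = 3.9033 W/m².

ΔF = 3.90 W/m²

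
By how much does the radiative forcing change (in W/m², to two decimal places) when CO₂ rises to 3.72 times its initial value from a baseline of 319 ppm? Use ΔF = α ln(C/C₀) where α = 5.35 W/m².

Because the forcing depends only on the ratio C/C₀, the initial concentration does not enter.
ΔF = 5.35 × ln(3.72) = 5.35 × 1.31372 = 7.0284 W/m².

ΔF = 7.03 W/m²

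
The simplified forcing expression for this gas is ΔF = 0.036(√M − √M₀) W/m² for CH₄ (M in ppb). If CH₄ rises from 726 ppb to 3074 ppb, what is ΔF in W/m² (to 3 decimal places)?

ΔF = 1.026 W/m²

CH₄: 0.036 × (√3074 − √726) = 0.036 × (55.4437 − 26.9444) = 0.036 × 28.4993 = 1.0260 W/m².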